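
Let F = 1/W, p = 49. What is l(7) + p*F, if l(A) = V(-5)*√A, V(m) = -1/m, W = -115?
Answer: -49/115 + √7/5 ≈ 0.10306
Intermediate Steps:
l(A) = √A/5 (l(A) = (-1/(-5))*√A = (-1*(-⅕))*√A = √A/5)
F = -1/115 (F = 1/(-115) = -1/115 ≈ -0.0086956)
l(7) + p*F = √7/5 + 49*(-1/115) = √7/5 - 49/115 = -49/115 + √7/5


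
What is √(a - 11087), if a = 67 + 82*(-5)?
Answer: 3*I*√1270 ≈ 106.91*I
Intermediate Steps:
a = -343 (a = 67 - 410 = -343)
√(a - 11087) = √(-343 - 11087) = √(-11430) = 3*I*√1270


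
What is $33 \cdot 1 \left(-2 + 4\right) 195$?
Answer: $12870$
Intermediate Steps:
$33 \cdot 1 \left(-2 + 4\right) 195 = 33 \cdot 1 \cdot 2 \cdot 195 = 33 \cdot 2 \cdot 195 = 66 \cdot 195 = 12870$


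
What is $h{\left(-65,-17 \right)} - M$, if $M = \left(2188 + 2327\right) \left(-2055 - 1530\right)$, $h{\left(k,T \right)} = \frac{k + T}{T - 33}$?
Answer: $\frac{404656916}{25} \approx 1.6186 \cdot 10^{7}$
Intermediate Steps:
$h{\left(k,T \right)} = \frac{T + k}{-33 + T}$
$M = -16186275$ ($M = 4515 \left(-3585\right) = -16186275$)
$h{\left(-65,-17 \right)} - M = \frac{-17 - 65}{-33 - 17} - -16186275 = \frac{1}{-50} \left(-82\right) + 16186275 = \left(- \frac{1}{50}\right) \left(-82\right) + 16186275 = \frac{41}{25} + 16186275 = \frac{404656916}{25}$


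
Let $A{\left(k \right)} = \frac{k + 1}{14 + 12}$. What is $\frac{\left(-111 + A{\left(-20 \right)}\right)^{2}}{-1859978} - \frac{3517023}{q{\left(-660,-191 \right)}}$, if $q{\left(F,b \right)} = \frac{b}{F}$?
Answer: $- \frac{2918593746127056815}{240152919448} \approx -1.2153 \cdot 10^{7}$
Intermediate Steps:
$A{\left(k \right)} = \frac{1}{26} + \frac{k}{26}$ ($A{\left(k \right)} = \frac{1 + k}{26} = \left(1 + k\right) \frac{1}{26} = \frac{1}{26} + \frac{k}{26}$)
$\frac{\left(-111 + A{\left(-20 \right)}\right)^{2}}{-1859978} - \frac{3517023}{q{\left(-660,-191 \right)}} = \frac{\left(-111 + \left(\frac{1}{26} + \frac{1}{26} \left(-20\right)\right)\right)^{2}}{-1859978} - \frac{3517023}{\left(-191\right) \frac{1}{-660}} = \left(-111 + \left(\frac{1}{26} - \frac{10}{13}\right)\right)^{2} \left(- \frac{1}{1859978}\right) - \frac{3517023}{\left(-191\right) \left(- \frac{1}{660}\right)} = \left(-111 - \frac{19}{26}\right)^{2} \left(- \frac{1}{1859978}\right) - \frac{3517023}{\frac{191}{660}} = \left(- \frac{2905}{26}\right)^{2} \left(- \frac{1}{1859978}\right) - \frac{2321235180}{191} = \frac{8439025}{676} \left(- \frac{1}{1859978}\right) - \frac{2321235180}{191} = - \frac{8439025}{1257345128} - \frac{2321235180}{191} = - \frac{2918593746127056815}{240152919448}$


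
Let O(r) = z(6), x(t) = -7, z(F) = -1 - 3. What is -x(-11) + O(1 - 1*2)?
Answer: 3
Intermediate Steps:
z(F) = -4
O(r) = -4
-x(-11) + O(1 - 1*2) = -1*(-7) - 4 = 7 - 4 = 3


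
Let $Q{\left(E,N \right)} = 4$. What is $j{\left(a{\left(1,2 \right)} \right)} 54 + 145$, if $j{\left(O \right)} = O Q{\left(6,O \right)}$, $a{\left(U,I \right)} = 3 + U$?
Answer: $1009$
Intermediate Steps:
$j{\left(O \right)} = 4 O$ ($j{\left(O \right)} = O 4 = 4 O$)
$j{\left(a{\left(1,2 \right)} \right)} 54 + 145 = 4 \left(3 + 1\right) 54 + 145 = 4 \cdot 4 \cdot 54 + 145 = 16 \cdot 54 + 145 = 864 + 145 = 1009$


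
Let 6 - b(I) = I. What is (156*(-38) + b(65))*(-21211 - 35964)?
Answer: 342306725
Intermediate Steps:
b(I) = 6 - I
(156*(-38) + b(65))*(-21211 - 35964) = (156*(-38) + (6 - 1*65))*(-21211 - 35964) = (-5928 + (6 - 65))*(-57175) = (-5928 - 59)*(-57175) = -5987*(-57175) = 342306725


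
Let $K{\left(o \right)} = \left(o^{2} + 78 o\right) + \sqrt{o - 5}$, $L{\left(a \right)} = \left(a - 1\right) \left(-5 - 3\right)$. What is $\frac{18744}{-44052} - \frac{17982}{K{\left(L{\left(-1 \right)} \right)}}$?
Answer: $- \frac{102815182498}{8303820355} + \frac{17982 \sqrt{11}}{2262005} \approx -12.355$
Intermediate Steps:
$L{\left(a \right)} = 8 - 8 a$ ($L{\left(a \right)} = \left(-1 + a\right) \left(-8\right) = 8 - 8 a$)
$K{\left(o \right)} = o^{2} + \sqrt{-5 + o} + 78 o$ ($K{\left(o \right)} = \left(o^{2} + 78 o\right) + \sqrt{-5 + o} = o^{2} + \sqrt{-5 + o} + 78 o$)
$\frac{18744}{-44052} - \frac{17982}{K{\left(L{\left(-1 \right)} \right)}} = \frac{18744}{-44052} - \frac{17982}{\left(8 - -8\right)^{2} + \sqrt{-5 + \left(8 - -8\right)} + 78 \left(8 - -8\right)} = 18744 \left(- \frac{1}{44052}\right) - \frac{17982}{\left(8 + 8\right)^{2} + \sqrt{-5 + \left(8 + 8\right)} + 78 \left(8 + 8\right)} = - \frac{1562}{3671} - \frac{17982}{16^{2} + \sqrt{-5 + 16} + 78 \cdot 16} = - \frac{1562}{3671} - \frac{17982}{256 + \sqrt{11} + 1248} = - \frac{1562}{3671} - \frac{17982}{1504 + \sqrt{11}}$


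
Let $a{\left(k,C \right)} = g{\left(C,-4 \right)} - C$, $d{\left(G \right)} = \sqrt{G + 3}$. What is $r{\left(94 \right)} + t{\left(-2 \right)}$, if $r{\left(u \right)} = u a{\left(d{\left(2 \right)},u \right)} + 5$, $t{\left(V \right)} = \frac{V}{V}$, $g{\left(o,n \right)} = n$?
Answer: $-9206$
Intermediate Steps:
$t{\left(V \right)} = 1$
$d{\left(G \right)} = \sqrt{3 + G}$
$a{\left(k,C \right)} = -4 - C$
$r{\left(u \right)} = 5 + u \left(-4 - u\right)$ ($r{\left(u \right)} = u \left(-4 - u\right) + 5 = 5 + u \left(-4 - u\right)$)
$r{\left(94 \right)} + t{\left(-2 \right)} = \left(5 - 94 \left(4 + 94\right)\right) + 1 = \left(5 - 94 \cdot 98\right) + 1 = \left(5 - 9212\right) + 1 = -9207 + 1 = -9206$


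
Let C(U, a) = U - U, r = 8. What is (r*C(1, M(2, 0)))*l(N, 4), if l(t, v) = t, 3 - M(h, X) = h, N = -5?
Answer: 0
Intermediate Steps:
M(h, X) = 3 - h
C(U, a) = 0
(r*C(1, M(2, 0)))*l(N, 4) = (8*0)*(-5) = 0*(-5) = 0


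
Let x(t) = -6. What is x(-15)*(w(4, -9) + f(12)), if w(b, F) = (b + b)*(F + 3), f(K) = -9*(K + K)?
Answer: 1584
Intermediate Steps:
f(K) = -18*K
w(b, F) = 2*b*(3 + F) (w(b, F) = (2*b)*(3 + F) = 2*b*(3 + F))
x(-15)*(w(4, -9) + f(12)) = -6*(2*4*(3 - 9) - 18*12) = -6*(2*4*(-6) - 216) = -6*(-48 - 216) = -6*(-264) = 1584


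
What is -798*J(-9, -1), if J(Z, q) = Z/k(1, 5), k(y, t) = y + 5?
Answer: 1197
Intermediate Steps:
k(y, t) = 5 + y
J(Z, q) = Z/6 (J(Z, q) = Z/(5 + 1) = Z/6)
-798*J(-9, -1) = -133*(-9) = -798*(-3/2) = 1197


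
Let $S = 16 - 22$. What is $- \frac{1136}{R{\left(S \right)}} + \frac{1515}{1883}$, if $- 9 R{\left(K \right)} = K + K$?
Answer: $- \frac{1602801}{1883} \approx -851.2$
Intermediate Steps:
$S = -6$
$R{\left(K \right)} = - \frac{2 K}{9}$ ($R{\left(K \right)} = - \frac{K + K}{9} = - \frac{2 K}{9}$)
$- \frac{1136}{R{\left(S \right)}} + \frac{1515}{1883} = - \frac{1136}{\left(- \frac{2}{9}\right) \left(-6\right)} + \frac{1515}{1883} = - \frac{1136}{\frac{4}{3}} + 1515 \cdot \frac{1}{1883} = \left(-1136\right) \frac{3}{4} + \frac{1515}{1883} = -852 + \frac{1515}{1883} = - \frac{1602801}{1883}$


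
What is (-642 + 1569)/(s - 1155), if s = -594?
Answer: -309/583 ≈ -0.53002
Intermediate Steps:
(-642 + 1569)/(s - 1155) = (-642 + 1569)/(-594 - 1155) = 927/(-1749) = 927*(-1/1749) = -309/583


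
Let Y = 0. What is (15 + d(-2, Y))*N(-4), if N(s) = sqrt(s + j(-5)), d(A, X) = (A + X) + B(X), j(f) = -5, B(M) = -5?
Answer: 24*I ≈ 24.0*I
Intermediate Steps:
d(A, X) = -5 + A + X (d(A, X) = (A + X) - 5 = -5 + A + X)
N(s) = sqrt(-5 + s) (N(s) = sqrt(s - 5) = sqrt(-5 + s))
(15 + d(-2, Y))*N(-4) = (15 + (-5 - 2 + 0))*sqrt(-5 - 4) = (15 - 7)*sqrt(-9) = 8*(3*I) = 24*I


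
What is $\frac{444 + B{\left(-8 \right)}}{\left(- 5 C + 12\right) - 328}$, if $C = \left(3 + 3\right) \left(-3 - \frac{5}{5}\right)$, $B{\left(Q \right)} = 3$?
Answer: $- \frac{447}{196} \approx -2.2806$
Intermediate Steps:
$C = -24$ ($C = 6 \left(-3 - 1\right) = 6 \left(-4\right) = -24$)
$\frac{444 + B{\left(-8 \right)}}{\left(- 5 C + 12\right) - 328} = \frac{444 + 3}{\left(\left(-5\right) \left(-24\right) + 12\right) - 328} = \frac{447}{\left(120 + 12\right) - 328} = \frac{447}{132 - 328} = \frac{447}{-196} = 447 \left(- \frac{1}{196}\right) = - \frac{447}{196}$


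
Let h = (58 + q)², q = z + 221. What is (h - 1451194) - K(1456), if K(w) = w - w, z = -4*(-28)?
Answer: -1298313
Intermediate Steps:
z = 112
q = 333 (q = 112 + 221 = 333)
h = 152881 (h = (58 + 333)² = 391² = 152881)
K(w) = 0
(h - 1451194) - K(1456) = (152881 - 1451194) - 1*0 = -1298313 + 0 = -1298313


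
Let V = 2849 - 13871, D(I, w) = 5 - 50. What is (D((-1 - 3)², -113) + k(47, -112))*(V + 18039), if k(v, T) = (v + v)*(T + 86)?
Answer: -17465313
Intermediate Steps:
k(v, T) = 2*v*(86 + T) (k(v, T) = (2*v)*(86 + T) = 2*v*(86 + T))
D(I, w) = -45
V = -11022
(D((-1 - 3)², -113) + k(47, -112))*(V + 18039) = (-45 + 2*47*(86 - 112))*(-11022 + 18039) = (-45 + 2*47*(-26))*7017 = (-45 - 2444)*7017 = -2489*7017 = -17465313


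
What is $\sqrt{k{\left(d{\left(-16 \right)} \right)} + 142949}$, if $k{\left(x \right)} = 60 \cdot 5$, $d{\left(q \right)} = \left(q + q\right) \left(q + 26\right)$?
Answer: $\sqrt{143249} \approx 378.48$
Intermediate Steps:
$d{\left(q \right)} = 2 q \left(26 + q\right)$
$k{\left(x \right)} = 300$
$\sqrt{k{\left(d{\left(-16 \right)} \right)} + 142949} = \sqrt{300 + 142949} = \sqrt{143249}$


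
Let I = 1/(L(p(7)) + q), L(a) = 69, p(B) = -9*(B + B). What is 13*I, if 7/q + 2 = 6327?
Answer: 82225/436432 ≈ 0.18840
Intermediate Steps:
q = 7/6325 (q = 7/(-2 + 6327) = 7/6325 ≈ 0.0011067)
p(B) = -18*B
I = 6325/436432 (I = 1/(69 + 7/6325) = 1/(436432/6325) = 6325/436432 ≈ 0.014493)
13*I = 13*(6325/436432) = 82225/436432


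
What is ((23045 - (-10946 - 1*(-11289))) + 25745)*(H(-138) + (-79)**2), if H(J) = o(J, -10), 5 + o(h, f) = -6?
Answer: 301824810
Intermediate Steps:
o(h, f) = -11 (o(h, f) = -5 - 6 = -11)
H(J) = -11
((23045 - (-10946 - 1*(-11289))) + 25745)*(H(-138) + (-79)**2) = ((23045 - (-10946 - 1*(-11289))) + 25745)*(-11 + (-79)**2) = ((23045 - (-10946 + 11289)) + 25745)*(-11 + 6241) = ((23045 - 1*343) + 25745)*6230 = ((23045 - 343) + 25745)*6230 = (22702 + 25745)*6230 = 48447*6230 = 301824810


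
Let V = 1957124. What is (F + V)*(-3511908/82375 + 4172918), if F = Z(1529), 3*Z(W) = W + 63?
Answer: 2018776218130665688/247125 ≈ 8.1690e+12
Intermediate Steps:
Z(W) = 21 + W/3 (Z(W) = (W + 63)/3 = (63 + W)/3 = 21 + W/3)
F = 1592/3 (F = 21 + (1/3)*1529 = 21 + 1529/3 = 1592/3 ≈ 530.67)
(F + V)*(-3511908/82375 + 4172918) = (1592/3 + 1957124)*(-3511908/82375 + 4172918) = 5872964*(-3511908*1/82375 + 4172918)/3 = 5872964*(-3511908/82375 + 4172918)/3 = (5872964/3)*(343740608342/82375) = 2018776218130665688/247125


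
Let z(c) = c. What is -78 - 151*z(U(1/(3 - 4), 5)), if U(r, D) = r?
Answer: 73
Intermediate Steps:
-78 - 151*z(U(1/(3 - 4), 5)) = -78 - 151/(3 - 4) = -78 - 151/(-1) = -78 - 151*(-1) = -78 + 151 = 73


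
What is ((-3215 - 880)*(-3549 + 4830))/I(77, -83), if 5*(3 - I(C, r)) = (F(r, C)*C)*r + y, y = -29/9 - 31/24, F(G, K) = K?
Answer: -1888450200/35433109 ≈ -53.296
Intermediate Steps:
y = -325/72 (y = -29*⅑ - 31*1/24 = -29/9 - 31/24 = -325/72 ≈ -4.5139)
I(C, r) = 281/72 - r*C²/5 (I(C, r) = 3 - ((C*C)*r - 325/72)/5 = 3 - (C²*r - 325/72)/5 = 3 - (r*C² - 325/72)/5 = 3 - (-325/72 + r*C²)/5 = 3 + (65/72 - r*C²/5) = 281/72 - r*C²/5)
((-3215 - 880)*(-3549 + 4830))/I(77, -83) = ((-3215 - 880)*(-3549 + 4830))/(281/72 - ⅕*(-83)*77²) = (-4095*1281)/(281/72 - ⅕*(-83)*5929) = -5245695/(281/72 + 492107/5) = -5245695/35433109/360 = -5245695*360/35433109 = -1888450200/35433109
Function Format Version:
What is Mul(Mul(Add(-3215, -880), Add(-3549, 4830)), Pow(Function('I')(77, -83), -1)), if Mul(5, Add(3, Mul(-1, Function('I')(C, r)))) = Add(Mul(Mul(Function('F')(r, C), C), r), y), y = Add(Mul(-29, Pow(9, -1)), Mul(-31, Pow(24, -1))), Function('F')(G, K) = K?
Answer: Rational(-1888450200, 35433109) ≈ -53.296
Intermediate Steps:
y = Rational(-325, 72) (y = Add(Mul(-29, Rational(1, 9)), Mul(-31, Rational(1, 24))) = Add(Rational(-29, 9), Rational(-31, 24)) = Rational(-325, 72) ≈ -4.5139)
Function('I')(C, r) = Add(Rational(281, 72), Mul(Rational(-1, 5), r, Pow(C, 2))) (Function('I')(C, r) = Add(3, Mul(Rational(-1, 5), Add(Mul(Mul(C, C), r), Rational(-325, 72)))) = Add(3, Mul(Rational(-1, 5), Add(Mul(Pow(C, 2), r), Rational(-325, 72)))) = Add(3, Mul(Rational(-1, 5), Add(Mul(r, Pow(C, 2)), Rational(-325, 72)))) = Add(3, Mul(Rational(-1, 5), Add(Rational(-325, 72), Mul(r, Pow(C, 2))))) = Add(3, Add(Rational(65, 72), Mul(Rational(-1, 5), r, Pow(C, 2)))) = Add(Rational(281, 72), Mul(Rational(-1, 5), r, Pow(C, 2))))
Mul(Mul(Add(-3215, -880), Add(-3549, 4830)), Pow(Function('I')(77, -83), -1)) = Mul(Mul(Add(-3215, -880), Add(-3549, 4830)), Pow(Add(Rational(281, 72), Mul(Rational(-1, 5), -83, Pow(77, 2))), -1)) = Mul(Mul(-4095, 1281), Pow(Add(Rational(281, 72), Mul(Rational(-1, 5), -83, 5929)), -1)) = Mul(-5245695, Pow(Add(Rational(281, 72), Rational(492107, 5)), -1)) = Mul(-5245695, Pow(Rational(35433109, 360), -1)) = Mul(-5245695, Rational(360, 35433109)) = Rational(-1888450200, 35433109)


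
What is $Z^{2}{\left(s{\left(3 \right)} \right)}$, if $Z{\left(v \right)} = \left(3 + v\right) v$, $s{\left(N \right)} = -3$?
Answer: $0$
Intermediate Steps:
$Z{\left(v \right)} = v \left(3 + v\right)$
$Z^{2}{\left(s{\left(3 \right)} \right)} = \left(- 3 \left(3 - 3\right)\right)^{2} = \left(\left(-3\right) 0\right)^{2} = 0^{2} = 0$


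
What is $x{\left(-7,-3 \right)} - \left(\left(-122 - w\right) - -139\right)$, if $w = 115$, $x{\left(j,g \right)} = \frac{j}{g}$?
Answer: $\frac{301}{3} \approx 100.33$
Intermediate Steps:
$x{\left(-7,-3 \right)} - \left(\left(-122 - w\right) - -139\right) = - \frac{7}{-3} - \left(\left(-122 - 115\right) - -139\right) = \left(-7\right) \left(- \frac{1}{3}\right) - \left(\left(-122 - 115\right) + 139\right) = \frac{7}{3} - \left(-237 + 139\right) = \frac{7}{3} - -98 = \frac{7}{3} + 98 = \frac{301}{3}$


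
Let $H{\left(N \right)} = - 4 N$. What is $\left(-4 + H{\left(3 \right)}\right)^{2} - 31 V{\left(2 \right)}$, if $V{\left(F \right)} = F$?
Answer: $194$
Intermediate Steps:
$\left(-4 + H{\left(3 \right)}\right)^{2} - 31 V{\left(2 \right)} = \left(-4 - 12\right)^{2} - 62 = \left(-16\right)^{2} - 62 = 256 - 62 = 194$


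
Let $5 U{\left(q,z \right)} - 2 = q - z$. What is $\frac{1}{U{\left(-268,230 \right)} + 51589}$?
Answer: $\frac{5}{257449} \approx 1.9421 \cdot 10^{-5}$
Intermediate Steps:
$U{\left(q,z \right)} = \frac{2}{5} - \frac{z}{5} + \frac{q}{5}$ ($U{\left(q,z \right)} = \frac{2}{5} + \frac{q - z}{5} = \frac{2}{5} + \left(- \frac{z}{5} + \frac{q}{5}\right) = \frac{2}{5} - \frac{z}{5} + \frac{q}{5}$)
$\frac{1}{U{\left(-268,230 \right)} + 51589} = \frac{1}{\left(\frac{2}{5} - 46 + \frac{1}{5} \left(-268\right)\right) + 51589} = \frac{1}{\left(\frac{2}{5} - 46 - \frac{268}{5}\right) + 51589} = \frac{1}{- \frac{496}{5} + 51589} = \frac{1}{\frac{257449}{5}} = \frac{5}{257449}$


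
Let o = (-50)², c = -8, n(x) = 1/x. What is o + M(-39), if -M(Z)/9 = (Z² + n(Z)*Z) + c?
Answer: -11126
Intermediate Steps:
M(Z) = 63 - 9*Z² (M(Z) = -9*((Z² + Z/Z) - 8) = -9*((Z² + 1) - 8) = -9*((1 + Z²) - 8) = -9*(-7 + Z²) = 63 - 9*Z²)
o = 2500
o + M(-39) = 2500 + (63 - 9*(-39)²) = 2500 + (63 - 9*1521) = 2500 + (63 - 13689) = 2500 - 13626 = -11126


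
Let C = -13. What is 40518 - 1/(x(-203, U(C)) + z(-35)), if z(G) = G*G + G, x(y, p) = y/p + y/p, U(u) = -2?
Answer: 56441573/1393 ≈ 40518.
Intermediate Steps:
x(y, p) = 2*y/p
z(G) = G + G² (z(G) = G² + G = G + G²)
40518 - 1/(x(-203, U(C)) + z(-35)) = 40518 - 1/(2*(-203)/(-2) - 35*(1 - 35)) = 40518 - 1/(2*(-203)*(-½) - 35*(-34)) = 40518 - 1/(203 + 1190) = 40518 - 1/1393 = 56441573/1393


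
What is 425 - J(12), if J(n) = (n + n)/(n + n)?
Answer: 424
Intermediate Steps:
J(n) = 1 (J(n) = (2*n)/((2*n)) = (2*n)*(1/(2*n)) = 1)
425 - J(12) = 425 - 1*1 = 425 - 1 = 424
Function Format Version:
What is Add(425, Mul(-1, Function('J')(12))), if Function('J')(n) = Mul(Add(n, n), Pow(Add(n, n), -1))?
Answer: 424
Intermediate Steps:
Function('J')(n) = 1 (Function('J')(n) = Mul(Mul(2, n), Pow(Mul(2, n), -1)) = Mul(Mul(2, n), Mul(Rational(1, 2), Pow(n, -1))) = 1)
Add(425, Mul(-1, Function('J')(12))) = Add(425, Mul(-1, 1)) = Add(425, -1) = 424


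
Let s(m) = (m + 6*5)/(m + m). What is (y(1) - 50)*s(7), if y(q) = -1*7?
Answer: -2109/14 ≈ -150.64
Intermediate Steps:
y(q) = -7
s(m) = (30 + m)/(2*m) (s(m) = (m + 30)/((2*m)) = (30 + m)*(1/(2*m)) = (30 + m)/(2*m))
(y(1) - 50)*s(7) = (-7 - 50)*((½)*(30 + 7)/7) = -57*37/(2*7) = -57*37/14 = -2109/14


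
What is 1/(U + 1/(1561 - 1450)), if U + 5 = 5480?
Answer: 111/607726 ≈ 0.00018265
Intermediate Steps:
U = 5475 (U = -5 + 5480 = 5475)
1/(U + 1/(1561 - 1450)) = 1/(5475 + 1/(1561 - 1450)) = 1/(5475 + 1/111) = 1/(607726/111) = 111/607726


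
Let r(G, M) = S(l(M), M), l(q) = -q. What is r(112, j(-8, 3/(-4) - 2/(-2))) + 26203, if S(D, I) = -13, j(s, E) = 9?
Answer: 26190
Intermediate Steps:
r(G, M) = -13
r(112, j(-8, 3/(-4) - 2/(-2))) + 26203 = -13 + 26203 = 26190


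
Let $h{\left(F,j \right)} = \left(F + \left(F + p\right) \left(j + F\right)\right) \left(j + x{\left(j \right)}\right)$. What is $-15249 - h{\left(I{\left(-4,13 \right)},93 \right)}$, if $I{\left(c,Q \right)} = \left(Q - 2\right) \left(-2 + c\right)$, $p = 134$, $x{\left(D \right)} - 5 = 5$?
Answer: $-197559$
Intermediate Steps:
$x{\left(D \right)} = 10$ ($x{\left(D \right)} = 5 + 5 = 10$)
$I{\left(c,Q \right)} = \left(-2 + Q\right) \left(-2 + c\right)$ ($I{\left(c,Q \right)} = \left(Q - 2\right) \left(-2 + c\right) = \left(-2 + Q\right) \left(-2 + c\right)$)
$h{\left(F,j \right)} = \left(10 + j\right) \left(F + \left(134 + F\right) \left(F + j\right)\right)$ ($h{\left(F,j \right)} = \left(F + \left(F + 134\right) \left(j + F\right)\right) \left(j + 10\right) = \left(F + \left(134 + F\right) \left(F + j\right)\right) \left(10 + j\right) = \left(10 + j\right) \left(F + \left(134 + F\right) \left(F + j\right)\right)$)
$-15249 - h{\left(I{\left(-4,13 \right)},93 \right)} = -15249 - \left(10 \left(4 - 26 - -8 + 13 \left(-4\right)\right)^{2} + 134 \cdot 93^{2} + 1340 \cdot 93 + 1350 \left(4 - 26 - -8 + 13 \left(-4\right)\right) + \left(4 - 26 - -8 + 13 \left(-4\right)\right) 93^{2} + 93 \left(4 - 26 - -8 + 13 \left(-4\right)\right)^{2} + 145 \left(4 - 26 - -8 + 13 \left(-4\right)\right) 93\right) = -15249 - \left(10 \left(4 - 26 + 8 - 52\right)^{2} + 134 \cdot 8649 + 124620 + 1350 \left(4 - 26 + 8 - 52\right) + \left(4 - 26 + 8 - 52\right) 8649 + 93 \left(4 - 26 + 8 - 52\right)^{2} + 145 \left(4 - 26 + 8 - 52\right) 93\right) = -15249 - \left(10 \left(-66\right)^{2} + 1158966 + 124620 + 1350 \left(-66\right) - 570834 + 93 \left(-66\right)^{2} + 145 \left(-66\right) 93\right) = -15249 - \left(10 \cdot 4356 + 1158966 + 124620 - 89100 - 570834 + 93 \cdot 4356 - 890010\right) = -15249 - \left(43560 + 1158966 + 124620 - 89100 - 570834 + 405108 - 890010\right) = -15249 - 182310 = -197559$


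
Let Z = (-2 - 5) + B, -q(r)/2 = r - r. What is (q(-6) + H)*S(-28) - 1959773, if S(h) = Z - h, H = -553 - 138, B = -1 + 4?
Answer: -1976357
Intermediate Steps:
B = 3
H = -691
q(r) = 0 (q(r) = -2*(r - r) = -2*0 = 0)
Z = -4 (Z = (-2 - 5) + 3 = -7 + 3 = -4)
S(h) = -4 - h
(q(-6) + H)*S(-28) - 1959773 = (0 - 691)*(-4 - 1*(-28)) - 1959773 = -691*(-4 + 28) - 1959773 = -691*24 - 1959773 = -16584 - 1959773 = -1976357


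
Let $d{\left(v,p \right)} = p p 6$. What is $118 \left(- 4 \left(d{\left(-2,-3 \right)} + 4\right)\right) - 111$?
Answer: $-27487$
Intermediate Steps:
$d{\left(v,p \right)} = 6 p^{2}$ ($d{\left(v,p \right)} = p^{2} \cdot 6 = 6 p^{2}$)
$118 \left(- 4 \left(d{\left(-2,-3 \right)} + 4\right)\right) - 111 = 118 \left(- 4 \left(6 \left(-3\right)^{2} + 4\right)\right) - 111 = 118 \left(- 4 \left(6 \cdot 9 + 4\right)\right) - 111 = 118 \left(- 4 \left(54 + 4\right)\right) - 111 = 118 \left(\left(-4\right) 58\right) - 111 = 118 \left(-232\right) - 111 = -27376 - 111 = -27487$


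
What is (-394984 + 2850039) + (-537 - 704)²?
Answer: 3995136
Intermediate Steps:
(-394984 + 2850039) + (-537 - 704)² = 2455055 + (-1241)² = 2455055 + 1540081 = 3995136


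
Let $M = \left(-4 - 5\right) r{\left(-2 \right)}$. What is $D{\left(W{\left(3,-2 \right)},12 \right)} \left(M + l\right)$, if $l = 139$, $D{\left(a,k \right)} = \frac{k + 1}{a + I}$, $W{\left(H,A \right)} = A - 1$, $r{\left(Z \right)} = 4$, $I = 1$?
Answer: $- \frac{1339}{2} \approx -669.5$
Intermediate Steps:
$W{\left(H,A \right)} = -1 + A$
$M = -36$ ($M = \left(-4 - 5\right) 4 = \left(-9\right) 4 = -36$)
$D{\left(a,k \right)} = \frac{1 + k}{1 + a}$ ($D{\left(a,k \right)} = \frac{k + 1}{a + 1} = \frac{1 + k}{1 + a}$)
$D{\left(W{\left(3,-2 \right)},12 \right)} \left(M + l\right) = \frac{1 + 12}{1 - 3} \left(-36 + 139\right) = \frac{1}{1 - 3} \cdot 13 \cdot 103 = \frac{1}{-2} \cdot 13 \cdot 103 = \left(- \frac{1}{2}\right) 13 \cdot 103 = \left(- \frac{13}{2}\right) 103 = - \frac{1339}{2}$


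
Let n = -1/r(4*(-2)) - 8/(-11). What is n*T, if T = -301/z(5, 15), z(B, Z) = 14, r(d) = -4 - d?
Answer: -903/88 ≈ -10.261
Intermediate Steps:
n = 21/44 (n = -1/(-4 - 4*(-2)) - 8/(-11) = -1/(-4 - 1*(-8)) - 8*(-1/11) = -1/(-4 + 8) + 8/11 = -1/4 + 8/11 = 21/44 ≈ 0.47727)
T = -43/2 (T = -301/14 = -1*43/2 = -43/2 ≈ -21.500)
n*T = (21/44)*(-43/2) = -903/88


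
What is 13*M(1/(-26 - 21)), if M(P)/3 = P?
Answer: -39/47 ≈ -0.82979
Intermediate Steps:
M(P) = 3*P
13*M(1/(-26 - 21)) = 13*(3/(-26 - 21)) = 13*(3/(-47)) = 13*(3*(-1/47)) = 13*(-3/47) = -39/47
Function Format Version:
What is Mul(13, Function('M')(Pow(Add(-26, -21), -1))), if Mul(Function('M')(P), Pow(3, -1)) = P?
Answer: Rational(-39, 47) ≈ -0.82979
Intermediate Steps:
Function('M')(P) = Mul(3, P)
Mul(13, Function('M')(Pow(Add(-26, -21), -1))) = Mul(13, Mul(3, Pow(Add(-26, -21), -1))) = Mul(13, Mul(3, Pow(-47, -1))) = Mul(13, Mul(3, Rational(-1, 47))) = Mul(13, Rational(-3, 47)) = Rational(-39, 47)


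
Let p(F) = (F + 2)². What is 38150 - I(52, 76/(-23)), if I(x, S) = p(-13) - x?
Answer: 38081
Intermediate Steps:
p(F) = (2 + F)²
I(x, S) = 121 - x (I(x, S) = (2 - 13)² - x = (-11)² - x = 121 - x)
38150 - I(52, 76/(-23)) = 38150 - (121 - 1*52) = 38150 - (121 - 52) = 38150 - 1*69 = 38150 - 69 = 38081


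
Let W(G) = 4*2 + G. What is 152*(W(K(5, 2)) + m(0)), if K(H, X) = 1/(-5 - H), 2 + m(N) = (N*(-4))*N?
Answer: 4484/5 ≈ 896.80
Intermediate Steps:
m(N) = -2 - 4*N² (m(N) = -2 + (N*(-4))*N = -2 + (-4*N)*N = -2 - 4*N²)
W(G) = 8 + G
152*(W(K(5, 2)) + m(0)) = 152*((8 - 1/(5 + 5)) + (-2 - 4*0²)) = 152*((8 - 1/10) + (-2 - 4*0)) = 152*((8 - 1*⅒) + (-2 + 0)) = 152*((8 - ⅒) - 2) = 152*(79/10 - 2) = 152*(59/10) = 4484/5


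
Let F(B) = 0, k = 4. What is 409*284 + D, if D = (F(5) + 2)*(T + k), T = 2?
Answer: 116168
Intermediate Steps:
D = 12 (D = (0 + 2)*(2 + 4) = 2*6 = 12)
409*284 + D = 409*284 + 12 = 116156 + 12 = 116168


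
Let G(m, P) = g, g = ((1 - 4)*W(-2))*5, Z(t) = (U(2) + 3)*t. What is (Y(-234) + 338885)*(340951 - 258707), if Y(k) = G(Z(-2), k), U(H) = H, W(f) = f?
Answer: 27873725260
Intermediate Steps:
Z(t) = 5*t (Z(t) = (2 + 3)*t = 5*t)
g = 30 (g = ((1 - 4)*(-2))*5 = -3*(-2)*5 = 6*5 = 30)
G(m, P) = 30
Y(k) = 30
(Y(-234) + 338885)*(340951 - 258707) = (30 + 338885)*(340951 - 258707) = 338915*82244 = 27873725260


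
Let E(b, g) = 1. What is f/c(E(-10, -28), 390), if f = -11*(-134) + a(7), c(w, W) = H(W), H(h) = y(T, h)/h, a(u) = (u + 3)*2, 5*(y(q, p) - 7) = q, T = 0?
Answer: 582660/7 ≈ 83237.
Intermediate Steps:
y(q, p) = 7 + q/5
a(u) = 6 + 2*u (a(u) = (3 + u)*2 = 6 + 2*u)
H(h) = 7/h (H(h) = (7 + (1/5)*0)/h = (7 + 0)/h = 7/h)
c(w, W) = 7/W
f = 1494 (f = -11*(-134) + (6 + 2*7) = 1474 + (6 + 14) = 1474 + 20 = 1494)
f/c(E(-10, -28), 390) = 1494/((7/390)) = 1494/((7*(1/390))) = 1494/(7/390) = 1494*(390/7) = 582660/7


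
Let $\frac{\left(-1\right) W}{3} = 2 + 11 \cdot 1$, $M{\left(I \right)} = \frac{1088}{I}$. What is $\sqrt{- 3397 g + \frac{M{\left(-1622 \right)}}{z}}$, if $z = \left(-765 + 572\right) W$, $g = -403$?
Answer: $\frac{\sqrt{51013618906025326551}}{6104397} \approx 1170.0$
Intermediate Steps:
$W = -39$ ($W = - 3 \left(2 + 11 \cdot 1\right) = - 3 \left(2 + 11\right) = \left(-3\right) 13 = -39$)
$z = 7527$ ($z = \left(-765 + 572\right) \left(-39\right) = \left(-193\right) \left(-39\right) = 7527$)
$\sqrt{- 3397 g + \frac{M{\left(-1622 \right)}}{z}} = \sqrt{\left(-3397\right) \left(-403\right) + \frac{1088 \frac{1}{-1622}}{7527}} = \sqrt{1368991 + 1088 \left(- \frac{1}{1622}\right) \frac{1}{7527}} = \sqrt{1368991 - \frac{544}{6104397}} = \sqrt{\frac{8356864552883}{6104397}} = \frac{\sqrt{51013618906025326551}}{6104397}$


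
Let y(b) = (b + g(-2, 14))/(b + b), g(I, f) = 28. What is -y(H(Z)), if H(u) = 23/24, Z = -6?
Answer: -695/46 ≈ -15.109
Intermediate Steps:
H(u) = 23/24 (H(u) = 23*(1/24) = 23/24)
y(b) = (28 + b)/(2*b) (y(b) = (b + 28)/(b + b) = (28 + b)/((2*b)) = (28 + b)*(1/(2*b)) = (28 + b)/(2*b))
-y(H(Z)) = -(28 + 23/24)/(2*23/24) = -24*695/(2*23*24) = -1*695/46 = -695/46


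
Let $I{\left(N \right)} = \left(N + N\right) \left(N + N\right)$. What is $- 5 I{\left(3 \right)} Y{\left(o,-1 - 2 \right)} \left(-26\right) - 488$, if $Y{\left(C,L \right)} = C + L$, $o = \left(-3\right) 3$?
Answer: $-56648$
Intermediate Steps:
$o = -9$
$I{\left(N \right)} = 4 N^{2}$ ($I{\left(N \right)} = 2 N 2 N = 4 N^{2}$)
$- 5 I{\left(3 \right)} Y{\left(o,-1 - 2 \right)} \left(-26\right) - 488 = - 5 \cdot 4 \cdot 3^{2} \left(-9 - 3\right) \left(-26\right) - 488 = - 5 \cdot 4 \cdot 9 \left(-9 - 3\right) \left(-26\right) - 488 = \left(-5\right) 36 \left(-12\right) \left(-26\right) - 488 = \left(-180\right) \left(-12\right) \left(-26\right) - 488 = 2160 \left(-26\right) - 488 = -56160 - 488 = -56648$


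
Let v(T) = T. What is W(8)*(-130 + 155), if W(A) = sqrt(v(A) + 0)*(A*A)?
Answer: 3200*sqrt(2) ≈ 4525.5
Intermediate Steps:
W(A) = A**(5/2) (W(A) = sqrt(A + 0)*(A*A) = sqrt(A)*A**2 = A**(5/2))
W(8)*(-130 + 155) = 8**(5/2)*(-130 + 155) = (128*sqrt(2))*25 = 3200*sqrt(2)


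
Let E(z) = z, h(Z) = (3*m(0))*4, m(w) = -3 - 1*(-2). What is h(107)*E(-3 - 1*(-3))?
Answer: 0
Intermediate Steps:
m(w) = -1 (m(w) = -3 + 2 = -1)
h(Z) = -12 (h(Z) = (3*(-1))*4 = -3*4 = -12)
h(107)*E(-3 - 1*(-3)) = -12*(-3 - 1*(-3)) = -12*(-3 + 3) = -12*0 = 0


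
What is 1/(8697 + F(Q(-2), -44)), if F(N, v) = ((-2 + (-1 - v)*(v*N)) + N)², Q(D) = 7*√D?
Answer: -I/(52948*√2 + 350427637*I) ≈ -2.8537e-9 - 6.0977e-13*I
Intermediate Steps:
F(N, v) = (-2 + N + N*v*(-1 - v))² (F(N, v) = ((-2 + (-1 - v)*(N*v)) + N)² = ((-2 + N*v*(-1 - v)) + N)² = (-2 + N + N*v*(-1 - v))²)
1/(8697 + F(Q(-2), -44)) = 1/(8697 + (2 - 7*√(-2) + (7*√(-2))*(-44) + (7*√(-2))*(-44)²)²) = 1/(8697 + (2 - 7*I*√2 + (7*(I*√2))*(-44) + (7*(I*√2))*1936)²) = 1/(8697 + (2 - 7*I*√2 + (7*I*√2)*(-44) + (7*I*√2)*1936)²) = 1/(8697 + (2 - 7*I*√2 - 308*I*√2 + 13552*I*√2)²) = 1/(8697 + (2 + 13237*I*√2)²)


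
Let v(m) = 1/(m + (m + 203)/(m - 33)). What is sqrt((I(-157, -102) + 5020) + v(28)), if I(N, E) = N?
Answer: 4*sqrt(2516878)/91 ≈ 69.735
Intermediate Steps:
v(m) = 1/(m + (203 + m)/(-33 + m))
sqrt((I(-157, -102) + 5020) + v(28)) = sqrt((-157 + 5020) + (-33 + 28)/(203 + 28**2 - 32*28)) = sqrt(4863 - 5/(203 + 784 - 896)) = sqrt(4863 - 5/91) = sqrt(442528/91) = 4*sqrt(2516878)/91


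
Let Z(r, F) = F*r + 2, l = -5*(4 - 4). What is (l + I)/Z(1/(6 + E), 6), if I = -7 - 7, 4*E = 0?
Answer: -14/3 ≈ -4.6667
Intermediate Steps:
E = 0 (E = (¼)*0 = 0)
l = 0 (l = -5*0 = 0)
I = -14
Z(r, F) = 2 + F*r
(l + I)/Z(1/(6 + E), 6) = (0 - 14)/(2 + 6/(6 + 0)) = -14/(2 + 6/6) = -14/(2 + 6*(⅙)) = -14/(2 + 1) = -14/3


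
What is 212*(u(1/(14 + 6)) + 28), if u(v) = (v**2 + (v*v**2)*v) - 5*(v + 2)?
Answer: 150541253/40000 ≈ 3763.5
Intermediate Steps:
u(v) = -10 + v**2 + v**4 - 5*v (u(v) = (v**2 + v**3*v) - 5*(2 + v) = (v**2 + v**4) + (-10 - 5*v) = -10 + v**2 + v**4 - 5*v)
212*(u(1/(14 + 6)) + 28) = 212*((-10 + (1/(14 + 6))**2 + (1/(14 + 6))**4 - 5/(14 + 6)) + 28) = 212*((-10 + (1/20)**2 + (1/20)**4 - 5/20) + 28) = 212*((-10 + (1/20)**2 + (1/20)**4 - 5*1/20) + 28) = 212*((-10 + 1/400 + 1/160000 - 1/4) + 28) = 212*(-1639599/160000 + 28) = 212*(2840401/160000) = 150541253/40000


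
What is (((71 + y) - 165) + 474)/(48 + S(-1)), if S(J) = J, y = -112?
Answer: 268/47 ≈ 5.7021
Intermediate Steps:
(((71 + y) - 165) + 474)/(48 + S(-1)) = (((71 - 112) - 165) + 474)/(48 - 1) = ((-41 - 165) + 474)/47 = (-206 + 474)*(1/47) = 268*(1/47) = 268/47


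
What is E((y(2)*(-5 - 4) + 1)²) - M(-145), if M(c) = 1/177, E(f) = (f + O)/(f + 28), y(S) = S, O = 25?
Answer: 55261/56109 ≈ 0.98489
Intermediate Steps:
E(f) = (25 + f)/(28 + f) (E(f) = (f + 25)/(f + 28) = (25 + f)/(28 + f))
M(c) = 1/177
E((y(2)*(-5 - 4) + 1)²) - M(-145) = (25 + (2*(-5 - 4) + 1)²)/(28 + (2*(-5 - 4) + 1)²) - 1*1/177 = (25 + (2*(-9) + 1)²)/(28 + (2*(-9) + 1)²) - 1/177 = (25 + (-18 + 1)²)/(28 + (-18 + 1)²) - 1/177 = (25 + (-17)²)/(28 + (-17)²) - 1/177 = (25 + 289)/(28 + 289) - 1/177 = 314/317 - 1/177 = 55261/56109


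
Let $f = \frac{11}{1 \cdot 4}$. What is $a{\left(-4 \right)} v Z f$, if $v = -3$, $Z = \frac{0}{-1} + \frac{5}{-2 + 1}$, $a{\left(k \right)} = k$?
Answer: $-165$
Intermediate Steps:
$Z = -5$ ($Z = 0 \left(-1\right) + \frac{5}{-1} = 0 + 5 \left(-1\right) = 0 - 5 = -5$)
$f = \frac{11}{4} \approx 2.75$
$a{\left(-4 \right)} v Z f = \left(-4\right) \left(-3\right) \left(-5\right) \frac{11}{4} = 12 \left(-5\right) \frac{11}{4} = \left(-60\right) \frac{11}{4} = -165$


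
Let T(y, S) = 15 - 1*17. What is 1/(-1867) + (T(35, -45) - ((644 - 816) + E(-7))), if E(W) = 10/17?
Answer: 5376943/31739 ≈ 169.41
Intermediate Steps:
E(W) = 10/17 (E(W) = 10*(1/17) = 10/17)
T(y, S) = -2 (T(y, S) = 15 - 17 = -2)
1/(-1867) + (T(35, -45) - ((644 - 816) + E(-7))) = 1/(-1867) + (-2 - ((644 - 816) + 10/17)) = -1/1867 + (-2 - (-172 + 10/17)) = -1/1867 + (-2 - 1*(-2914/17)) = -1/1867 + (-2 + 2914/17) = -1/1867 + 2880/17 = 5376943/31739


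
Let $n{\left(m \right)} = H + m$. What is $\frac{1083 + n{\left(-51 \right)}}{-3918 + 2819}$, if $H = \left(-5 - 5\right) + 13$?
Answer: $- \frac{1035}{1099} \approx -0.94176$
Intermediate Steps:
$H = 3$ ($H = -10 + 13 = 3$)
$n{\left(m \right)} = 3 + m$
$\frac{1083 + n{\left(-51 \right)}}{-3918 + 2819} = \frac{1083 + \left(3 - 51\right)}{-3918 + 2819} = \frac{1083 - 48}{-1099} = 1035 \left(- \frac{1}{1099}\right) = - \frac{1035}{1099}$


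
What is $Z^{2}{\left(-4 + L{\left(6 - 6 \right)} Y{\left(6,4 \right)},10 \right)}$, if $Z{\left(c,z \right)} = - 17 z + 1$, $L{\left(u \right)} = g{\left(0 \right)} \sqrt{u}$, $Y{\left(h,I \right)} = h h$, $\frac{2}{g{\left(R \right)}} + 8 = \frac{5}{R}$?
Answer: $28561$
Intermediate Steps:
$g{\left(R \right)} = \frac{2}{-8 + \frac{5}{R}}$
$Y{\left(h,I \right)} = h^{2}$
$L{\left(u \right)} = 0$ ($L{\left(u \right)} = \left(-2\right) 0 \frac{1}{-5 + 8 \cdot 0} \sqrt{u} = \left(-2\right) 0 \frac{1}{-5 + 0} \sqrt{u} = \left(-2\right) 0 \frac{1}{-5} \sqrt{u} = \left(-2\right) 0 \left(- \frac{1}{5}\right) \sqrt{u} = 0 \sqrt{u} = 0$)
$Z{\left(c,z \right)} = 1 - 17 z$
$Z^{2}{\left(-4 + L{\left(6 - 6 \right)} Y{\left(6,4 \right)},10 \right)} = \left(1 - 170\right)^{2} = \left(-169\right)^{2} = 28561$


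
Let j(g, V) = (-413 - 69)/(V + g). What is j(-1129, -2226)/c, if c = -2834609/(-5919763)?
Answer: 2853325766/9510113195 ≈ 0.30003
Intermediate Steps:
j(g, V) = -482/(V + g)
c = 2834609/5919763 (c = -2834609*(-1/5919763) = 2834609/5919763 ≈ 0.47884)
j(-1129, -2226)/c = (-482/(-2226 - 1129))/(2834609/5919763) = -482/(-3355)*(5919763/2834609) = -482*(-1/3355)*(5919763/2834609) = (482/3355)*(5919763/2834609) = 2853325766/9510113195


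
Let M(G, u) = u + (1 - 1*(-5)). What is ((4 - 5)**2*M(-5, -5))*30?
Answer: 30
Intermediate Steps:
M(G, u) = 6 + u (M(G, u) = u + (1 + 5) = u + 6 = 6 + u)
((4 - 5)**2*M(-5, -5))*30 = ((4 - 5)**2*(6 - 5))*30 = ((-1)**2*1)*30 = (1*1)*30 = 1*30 = 30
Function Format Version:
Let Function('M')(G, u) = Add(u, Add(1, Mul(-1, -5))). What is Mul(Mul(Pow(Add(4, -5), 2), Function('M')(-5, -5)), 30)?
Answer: 30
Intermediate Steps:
Function('M')(G, u) = Add(6, u) (Function('M')(G, u) = Add(u, Add(1, 5)) = Add(u, 6) = Add(6, u))
Mul(Mul(Pow(Add(4, -5), 2), Function('M')(-5, -5)), 30) = Mul(Mul(Pow(Add(4, -5), 2), Add(6, -5)), 30) = Mul(Mul(Pow(-1, 2), 1), 30) = Mul(Mul(1, 1), 30) = Mul(1, 30) = 30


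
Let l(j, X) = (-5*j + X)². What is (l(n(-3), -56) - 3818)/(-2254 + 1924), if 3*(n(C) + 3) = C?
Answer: 1261/165 ≈ 7.6424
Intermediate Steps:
n(C) = -3 + C/3
l(j, X) = (X - 5*j)²
(l(n(-3), -56) - 3818)/(-2254 + 1924) = ((-56 - 5*(-3 + (⅓)*(-3)))² - 3818)/(-2254 + 1924) = ((-56 - 5*(-3 - 1))² - 3818)/(-330) = ((-56 - 5*(-4))² - 3818)*(-1/330) = ((-56 + 20)² - 3818)*(-1/330) = ((-36)² - 3818)*(-1/330) = (1296 - 3818)*(-1/330) = -2522*(-1/330) = 1261/165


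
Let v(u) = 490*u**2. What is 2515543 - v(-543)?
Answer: -141960467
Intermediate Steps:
2515543 - v(-543) = 2515543 - 490*(-543)**2 = 2515543 - 490*294849 = 2515543 - 1*144476010 = 2515543 - 144476010 = -141960467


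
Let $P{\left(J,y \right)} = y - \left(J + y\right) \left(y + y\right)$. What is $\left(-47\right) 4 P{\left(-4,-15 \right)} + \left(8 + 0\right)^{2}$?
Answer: $110044$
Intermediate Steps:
$P{\left(J,y \right)} = y - 2 y \left(J + y\right)$ ($P{\left(J,y \right)} = y - \left(J + y\right) 2 y = y - 2 y \left(J + y\right)$)
$\left(-47\right) 4 P{\left(-4,-15 \right)} + \left(8 + 0\right)^{2} = \left(-47\right) 4 \left(- 15 \left(1 - -8 - -30\right)\right) + \left(8 + 0\right)^{2} = - 188 \left(- 15 \left(1 + 8 + 30\right)\right) + 8^{2} = - 188 \left(\left(-15\right) 39\right) + 64 = \left(-188\right) \left(-585\right) + 64 = 109980 + 64 = 110044$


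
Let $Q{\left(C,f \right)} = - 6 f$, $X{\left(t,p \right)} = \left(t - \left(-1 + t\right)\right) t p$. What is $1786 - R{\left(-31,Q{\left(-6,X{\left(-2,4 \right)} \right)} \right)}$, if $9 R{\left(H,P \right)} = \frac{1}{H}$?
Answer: $\frac{498295}{279} \approx 1786.0$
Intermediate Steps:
$X{\left(t,p \right)} = p t$ ($X{\left(t,p \right)} = 1 p t = p t$)
$R{\left(H,P \right)} = \frac{1}{9 H}$
$1786 - R{\left(-31,Q{\left(-6,X{\left(-2,4 \right)} \right)} \right)} = 1786 - \frac{1}{9 \left(-31\right)} = 1786 - \frac{1}{9} \left(- \frac{1}{31}\right) = 1786 - - \frac{1}{279} = 1786 + \frac{1}{279} = \frac{498295}{279}$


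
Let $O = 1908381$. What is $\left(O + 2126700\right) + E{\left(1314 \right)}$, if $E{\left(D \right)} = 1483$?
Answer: $4036564$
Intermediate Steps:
$\left(O + 2126700\right) + E{\left(1314 \right)} = \left(1908381 + 2126700\right) + 1483 = 4035081 + 1483 = 4036564$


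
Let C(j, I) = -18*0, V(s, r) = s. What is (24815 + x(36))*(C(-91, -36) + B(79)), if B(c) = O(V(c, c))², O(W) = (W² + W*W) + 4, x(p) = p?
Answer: 3874275770796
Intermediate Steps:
C(j, I) = 0
O(W) = 4 + 2*W² (O(W) = (W² + W²) + 4 = 2*W² + 4 = 4 + 2*W²)
B(c) = (4 + 2*c²)²
(24815 + x(36))*(C(-91, -36) + B(79)) = (24815 + 36)*(0 + 4*(2 + 79²)²) = 24851*(0 + 4*(2 + 6241)²) = 24851*(0 + 4*6243²) = 24851*(0 + 4*38975049) = 24851*(0 + 155900196) = 24851*155900196 = 3874275770796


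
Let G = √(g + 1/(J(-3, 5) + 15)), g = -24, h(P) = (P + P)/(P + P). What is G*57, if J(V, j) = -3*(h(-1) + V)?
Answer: 19*I*√10563/7 ≈ 278.96*I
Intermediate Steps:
h(P) = 1 (h(P) = (2*P)/((2*P)) = (2*P)*(1/(2*P)) = 1)
J(V, j) = -3 - 3*V (J(V, j) = -3*(1 + V) = -3 - 3*V)
G = I*√10563/21 (G = √(-24 + 1/((-3 - 3*(-3)) + 15)) = √(-24 + 1/((-3 + 9) + 15)) = √(-24 + 1/(6 + 15)) = √(-24 + 1/21) = √(-503/21) = I*√10563/21 ≈ 4.8941*I)
G*57 = (I*√10563/21)*57 = 19*I*√10563/7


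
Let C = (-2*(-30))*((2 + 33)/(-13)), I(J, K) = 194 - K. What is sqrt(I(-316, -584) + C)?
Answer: sqrt(104182)/13 ≈ 24.829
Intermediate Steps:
C = -2100/13 (C = 60*(35*(-1/13)) = 60*(-35/13) = -2100/13 ≈ -161.54)
sqrt(I(-316, -584) + C) = sqrt((194 - 1*(-584)) - 2100/13) = sqrt((194 + 584) - 2100/13) = sqrt(778 - 2100/13) = sqrt(8014/13) = sqrt(104182)/13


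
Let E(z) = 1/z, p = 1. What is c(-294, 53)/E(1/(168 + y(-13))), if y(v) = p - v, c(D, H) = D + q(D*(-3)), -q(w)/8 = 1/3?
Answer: -445/273 ≈ -1.6300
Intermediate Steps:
q(w) = -8/3
c(D, H) = -8/3 + D (c(D, H) = D - 8/3 = -8/3 + D)
y(v) = 1 - v
c(-294, 53)/E(1/(168 + y(-13))) = (-8/3 - 294)/(1/(1/(168 + (1 - 1*(-13))))) = -890/(3*(168 + (1 + 13))) = -890/(3*(168 + 14)) = -890/(3*182) = -890/(3*(1/(1/182))) = -890/3/182 = -890/3*1/182 = -445/273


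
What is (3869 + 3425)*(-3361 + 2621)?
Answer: -5397560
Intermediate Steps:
(3869 + 3425)*(-3361 + 2621) = 7294*(-740) = -5397560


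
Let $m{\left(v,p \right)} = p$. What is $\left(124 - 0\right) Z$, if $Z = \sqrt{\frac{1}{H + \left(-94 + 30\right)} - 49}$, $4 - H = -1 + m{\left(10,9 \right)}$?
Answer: $\frac{62 i \sqrt{56661}}{17} \approx 868.13 i$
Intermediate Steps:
$H = -4$ ($H = 4 - \left(-1 + 9\right) = 4 - 8 = -4$)
$Z = \frac{i \sqrt{56661}}{34}$ ($Z = \sqrt{\frac{1}{-4 + \left(-94 + 30\right)} - 49} = \sqrt{\frac{1}{-4 - 64} - 49} = \sqrt{\frac{1}{-68} - 49} = \sqrt{- \frac{1}{68} - 49} = \sqrt{- \frac{3333}{68}} = \frac{i \sqrt{56661}}{34} \approx 7.0011 i$)
$\left(124 - 0\right) Z = \left(124 - 0\right) \frac{i \sqrt{56661}}{34} = \left(124 + 0\right) \frac{i \sqrt{56661}}{34} = 124 \frac{i \sqrt{56661}}{34} = \frac{62 i \sqrt{56661}}{17}$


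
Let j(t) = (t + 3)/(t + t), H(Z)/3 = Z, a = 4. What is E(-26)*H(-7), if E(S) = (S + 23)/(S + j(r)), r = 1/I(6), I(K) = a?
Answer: -42/13 ≈ -3.2308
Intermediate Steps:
H(Z) = 3*Z
I(K) = 4
r = 1/4 ≈ 0.25000
j(t) = (3 + t)/(2*t) (j(t) = (3 + t)/((2*t)) = (3 + t)*(1/(2*t)) = (3 + t)/(2*t))
E(S) = (23 + S)/(13/2 + S) (E(S) = (S + 23)/(S + (3 + 1/4)/(2*(1/4))) = (23 + S)/(S + (1/2)*4*(13/4)) = (23 + S)/(S + 13/2) = (23 + S)/(13/2 + S))
E(-26)*H(-7) = (2*(23 - 26)/(13 + 2*(-26)))*(3*(-7)) = (2*(-3)/(13 - 52))*(-21) = (2*(-3)/(-39))*(-21) = (2*(-1/39)*(-3))*(-21) = (2/13)*(-21) = -42/13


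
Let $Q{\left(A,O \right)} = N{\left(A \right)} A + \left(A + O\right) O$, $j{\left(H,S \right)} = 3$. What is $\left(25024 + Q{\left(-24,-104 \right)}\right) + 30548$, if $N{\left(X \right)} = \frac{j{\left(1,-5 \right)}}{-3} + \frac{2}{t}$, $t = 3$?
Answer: $68892$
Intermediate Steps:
$N{\left(X \right)} = - \frac{1}{3}$ ($N{\left(X \right)} = \frac{3}{-3} + \frac{2}{3} = 3 \left(- \frac{1}{3}\right) + 2 \cdot \frac{1}{3} = -1 + \frac{2}{3} = - \frac{1}{3}$)
$Q{\left(A,O \right)} = - \frac{A}{3} + O \left(A + O\right)$ ($Q{\left(A,O \right)} = - \frac{A}{3} + \left(A + O\right) O = - \frac{A}{3} + O \left(A + O\right)$)
$\left(25024 + Q{\left(-24,-104 \right)}\right) + 30548 = \left(25024 - \left(-2504 - 10816\right)\right) + 30548 = \left(25024 + \left(10816 + 8 + 2496\right)\right) + 30548 = \left(25024 + 13320\right) + 30548 = 38344 + 30548 = 68892$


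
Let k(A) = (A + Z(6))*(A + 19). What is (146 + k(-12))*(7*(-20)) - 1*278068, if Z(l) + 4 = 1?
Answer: -283808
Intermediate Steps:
Z(l) = -3 (Z(l) = -4 + 1 = -3)
k(A) = (-3 + A)*(19 + A) (k(A) = (A - 3)*(A + 19) = (-3 + A)*(19 + A))
(146 + k(-12))*(7*(-20)) - 1*278068 = (146 + (-57 + (-12)² + 16*(-12)))*(7*(-20)) - 1*278068 = (146 + (-57 + 144 - 192))*(-140) - 278068 = (146 - 105)*(-140) - 278068 = 41*(-140) - 278068 = -5740 - 278068 = -283808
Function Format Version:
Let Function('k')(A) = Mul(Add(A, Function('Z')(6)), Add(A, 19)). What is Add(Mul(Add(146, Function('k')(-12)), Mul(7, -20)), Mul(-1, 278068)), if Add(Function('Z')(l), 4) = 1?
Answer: -283808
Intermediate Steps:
Function('Z')(l) = -3 (Function('Z')(l) = Add(-4, 1) = -3)
Function('k')(A) = Mul(Add(-3, A), Add(19, A)) (Function('k')(A) = Mul(Add(A, -3), Add(A, 19)) = Mul(Add(-3, A), Add(19, A)))
Add(Mul(Add(146, Function('k')(-12)), Mul(7, -20)), Mul(-1, 278068)) = Add(Mul(Add(146, Add(-57, Pow(-12, 2), Mul(16, -12))), Mul(7, -20)), Mul(-1, 278068)) = Add(Mul(Add(146, Add(-57, 144, -192)), -140), -278068) = Add(Mul(Add(146, -105), -140), -278068) = Add(Mul(41, -140), -278068) = Add(-5740, -278068) = -283808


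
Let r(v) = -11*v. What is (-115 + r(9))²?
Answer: 45796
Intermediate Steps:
(-115 + r(9))² = (-115 - 11*9)² = (-115 - 99)² = (-214)² = 45796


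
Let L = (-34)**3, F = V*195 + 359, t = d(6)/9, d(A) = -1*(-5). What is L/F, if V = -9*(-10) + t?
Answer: -29478/13513 ≈ -2.1815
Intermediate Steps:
d(A) = 5
t = 5/9 ≈ 0.55556
V = 815/9 (V = -9*(-10) + 5/9 = 90 + 5/9 = 815/9 ≈ 90.556)
F = 54052/3 (F = (815/9)*195 + 359 = 52975/3 + 359 = 54052/3 ≈ 18017.)
L = -39304
L/F = -39304/54052/3 = -39304*3/54052 = -29478/13513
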